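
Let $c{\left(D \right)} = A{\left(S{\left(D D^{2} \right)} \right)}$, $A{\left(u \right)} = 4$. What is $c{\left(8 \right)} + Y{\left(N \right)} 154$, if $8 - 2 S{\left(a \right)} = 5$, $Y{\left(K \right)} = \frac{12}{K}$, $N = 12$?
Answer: $158$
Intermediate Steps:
$S{\left(a \right)} = \frac{3}{2}$ ($S{\left(a \right)} = 4 - \frac{5}{2} = \frac{3}{2}$)
$c{\left(D \right)} = 4$
$c{\left(8 \right)} + Y{\left(N \right)} 154 = 4 + \frac{12}{12} \cdot 154 = 4 + 12 \cdot \frac{1}{12} \cdot 154 = 4 + 1 \cdot 154 = 4 + 154 = 158$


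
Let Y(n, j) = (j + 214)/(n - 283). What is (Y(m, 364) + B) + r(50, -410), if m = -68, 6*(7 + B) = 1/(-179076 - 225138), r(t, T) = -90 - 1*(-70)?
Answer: -2709581219/94586076 ≈ -28.647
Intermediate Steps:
r(t, T) = -20 (r(t, T) = -90 + 70 = -20)
B = -16976989/2425284 (B = -7 + 1/(6*(-179076 - 225138)) = -7 + (⅙)/(-404214) = -7 + (⅙)*(-1/404214) = -7 - 1/2425284 = -16976989/2425284 ≈ -7.0000)
Y(n, j) = (214 + j)/(-283 + n)
(Y(m, 364) + B) + r(50, -410) = ((214 + 364)/(-283 - 68) - 16976989/2425284) - 20 = (578/(-351) - 16976989/2425284) - 20 = (-1/351*578 - 16976989/2425284) - 20 = (-578/351 - 16976989/2425284) - 20 = -817859699/94586076 - 20 = -2709581219/94586076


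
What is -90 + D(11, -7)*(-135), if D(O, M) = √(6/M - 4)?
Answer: -90 - 135*I*√238/7 ≈ -90.0 - 297.53*I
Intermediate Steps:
D(O, M) = √(-4 + 6/M)
-90 + D(11, -7)*(-135) = -90 + √(-4 + 6/(-7))*(-135) = -90 + √(-4 + 6*(-⅐))*(-135) = -90 + √(-4 - 6/7)*(-135) = -90 + √(-34/7)*(-135) = -90 + (I*√238/7)*(-135) = -90 - 135*I*√238/7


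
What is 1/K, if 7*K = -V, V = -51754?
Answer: 7/51754 ≈ 0.00013526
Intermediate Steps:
K = 51754/7 (K = (-1*(-51754))/7 = (1/7)*51754 = 51754/7 ≈ 7393.4)
1/K = 1/(51754/7) = 7/51754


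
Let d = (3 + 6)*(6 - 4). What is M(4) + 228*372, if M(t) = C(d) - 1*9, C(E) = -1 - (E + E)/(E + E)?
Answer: 84805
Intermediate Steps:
d = 18 (d = 9*2 = 18)
C(E) = -2 (C(E) = -1 - 2*E/(2*E) = -1 - 2*E*1/(2*E) = -1 - 1*1 = -1 - 1 = -2)
M(t) = -11 (M(t) = -2 - 1*9 = -2 - 9 = -11)
M(4) + 228*372 = -11 + 228*372 = -11 + 84816 = 84805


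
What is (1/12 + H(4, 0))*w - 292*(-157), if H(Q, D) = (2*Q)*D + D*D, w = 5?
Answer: 550133/12 ≈ 45844.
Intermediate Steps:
H(Q, D) = D**2 + 2*D*Q (H(Q, D) = 2*D*Q + D**2 = D**2 + 2*D*Q)
(1/12 + H(4, 0))*w - 292*(-157) = (1/12 + 0*(0 + 2*4))*5 - 292*(-157) = (1/12 + 0*(0 + 8))*5 + 45844 = (1/12 + 0*8)*5 + 45844 = (1/12 + 0)*5 + 45844 = (1/12)*5 + 45844 = 5/12 + 45844 = 550133/12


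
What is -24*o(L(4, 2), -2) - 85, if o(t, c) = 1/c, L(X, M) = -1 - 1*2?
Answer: -73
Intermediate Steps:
L(X, M) = -3 (L(X, M) = -1 - 2 = -3)
-24*o(L(4, 2), -2) - 85 = -24/(-2) - 85 = -24*(-½) - 85 = 12 - 85 = -73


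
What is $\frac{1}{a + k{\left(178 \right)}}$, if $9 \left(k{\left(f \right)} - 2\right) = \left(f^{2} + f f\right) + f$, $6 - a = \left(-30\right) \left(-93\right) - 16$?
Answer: $\frac{3}{12884} \approx 0.00023285$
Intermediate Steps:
$a = -2768$ ($a = 6 - \left(\left(-30\right) \left(-93\right) - 16\right) = 6 - \left(2790 - 16\right) = 6 - 2774 = -2768$)
$k{\left(f \right)} = 2 + \frac{f}{9} + \frac{2 f^{2}}{9}$ ($k{\left(f \right)} = 2 + \frac{\left(f^{2} + f f\right) + f}{9} = 2 + \frac{\left(f^{2} + f^{2}\right) + f}{9} = 2 + \frac{2 f^{2} + f}{9} = 2 + \frac{f + 2 f^{2}}{9} = 2 + \left(\frac{f}{9} + \frac{2 f^{2}}{9}\right) = 2 + \frac{f}{9} + \frac{2 f^{2}}{9}$)
$\frac{1}{a + k{\left(178 \right)}} = \frac{1}{-2768 + \left(2 + \frac{1}{9} \cdot 178 + \frac{2 \cdot 178^{2}}{9}\right)} = \frac{1}{-2768 + \left(2 + \frac{178}{9} + \frac{2}{9} \cdot 31684\right)} = \frac{1}{-2768 + \left(2 + \frac{178}{9} + \frac{63368}{9}\right)} = \frac{1}{-2768 + \frac{21188}{3}} = \frac{1}{\frac{12884}{3}} = \frac{3}{12884}$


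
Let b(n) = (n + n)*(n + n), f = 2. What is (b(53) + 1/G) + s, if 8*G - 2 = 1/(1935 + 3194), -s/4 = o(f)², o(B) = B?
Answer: 115147012/10259 ≈ 11224.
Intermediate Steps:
b(n) = 4*n² (b(n) = (2*n)*(2*n) = 4*n²)
s = -16 (s = -4*2² = -4*4 = -16)
G = 10259/41032 (G = ¼ + 1/(8*(1935 + 3194)) = ¼ + (⅛)/5129 = ¼ + (⅛)*(1/5129) = ¼ + 1/41032 = 10259/41032 ≈ 0.25002)
(b(53) + 1/G) + s = (4*53² + 1/(10259/41032)) - 16 = (4*2809 + 41032/10259) - 16 = (11236 + 41032/10259) - 16 = 115311156/10259 - 16 = 115147012/10259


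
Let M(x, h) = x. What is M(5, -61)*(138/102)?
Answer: 115/17 ≈ 6.7647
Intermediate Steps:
M(5, -61)*(138/102) = 5*(138/102) = 5*(138*(1/102)) = 5*(23/17) = 115/17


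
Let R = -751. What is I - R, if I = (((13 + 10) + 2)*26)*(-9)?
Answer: -5099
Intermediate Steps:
I = -5850 (I = ((23 + 2)*26)*(-9) = (25*26)*(-9) = 650*(-9) = -5850)
I - R = -5850 - 1*(-751) = -5850 + 751 = -5099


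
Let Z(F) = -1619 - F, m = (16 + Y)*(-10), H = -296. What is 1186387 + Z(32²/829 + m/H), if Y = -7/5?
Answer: 145361343387/122692 ≈ 1.1848e+6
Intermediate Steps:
Y = -7/5 (Y = -7*⅕ = -7/5 ≈ -1.4000)
m = -146 (m = (16 - 7/5)*(-10) = (73/5)*(-10) = -146)
1186387 + Z(32²/829 + m/H) = 1186387 + (-1619 - (32²/829 - 146/(-296))) = 1186387 + (-1619 - (1024*(1/829) - 146*(-1/296))) = 1186387 + (-1619 - (1024/829 + 73/148)) = 1186387 + (-1619 - 1*212069/122692) = 1186387 + (-1619 - 212069/122692) = 1186387 - 198850417/122692 = 145361343387/122692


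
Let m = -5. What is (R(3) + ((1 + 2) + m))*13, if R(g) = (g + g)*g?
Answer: 208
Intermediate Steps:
R(g) = 2*g² (R(g) = (2*g)*g = 2*g²)
(R(3) + ((1 + 2) + m))*13 = (2*3² + ((1 + 2) - 5))*13 = (2*9 + (3 - 5))*13 = (18 - 2)*13 = 16*13 = 208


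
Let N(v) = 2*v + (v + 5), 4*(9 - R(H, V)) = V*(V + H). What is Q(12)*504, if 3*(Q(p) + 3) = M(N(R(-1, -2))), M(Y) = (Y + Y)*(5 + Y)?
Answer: 298788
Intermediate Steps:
R(H, V) = 9 - V*(H + V)/4 (R(H, V) = 9 - V*(V + H)/4 = 9 - V*(H + V)/4)
N(v) = 5 + 3*v (N(v) = 2*v + (5 + v) = 5 + 3*v)
M(Y) = 2*Y*(5 + Y) (M(Y) = (2*Y)*(5 + Y) = 2*Y*(5 + Y))
Q(p) = 3557/6 (Q(p) = -3 + (2*(5 + 3*(9 - 1/4*(-2)**2 - 1/4*(-1)*(-2)))*(5 + (5 + 3*(9 - 1/4*(-2)**2 - 1/4*(-1)*(-2)))))/3 = -3 + (2*(5 + 3*(9 - 1/4*4 - 1/2))*(5 + (5 + 3*(9 - 1/4*4 - 1/2))))/3 = -3 + (2*(5 + 3*(9 - 1 - 1/2))*(5 + (5 + 3*(9 - 1 - 1/2))))/3 = -3 + (2*(5 + 3*(15/2))*(5 + (5 + 3*(15/2))))/3 = -3 + (2*(5 + 45/2)*(5 + (5 + 45/2)))/3 = -3 + (2*(55/2)*(5 + 55/2))/3 = -3 + (2*(55/2)*(65/2))/3 = -3 + (1/3)*(3575/2) = -3 + 3575/6 = 3557/6)
Q(12)*504 = (3557/6)*504 = 298788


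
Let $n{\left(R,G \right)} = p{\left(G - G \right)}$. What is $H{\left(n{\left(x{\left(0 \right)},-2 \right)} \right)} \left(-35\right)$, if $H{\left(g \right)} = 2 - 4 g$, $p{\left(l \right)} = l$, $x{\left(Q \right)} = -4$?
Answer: $-70$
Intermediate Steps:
$n{\left(R,G \right)} = 0$ ($n{\left(R,G \right)} = G - G = 0$)
$H{\left(n{\left(x{\left(0 \right)},-2 \right)} \right)} \left(-35\right) = \left(2 - 0\right) \left(-35\right) = \left(2 + 0\right) \left(-35\right) = 2 \left(-35\right) = -70$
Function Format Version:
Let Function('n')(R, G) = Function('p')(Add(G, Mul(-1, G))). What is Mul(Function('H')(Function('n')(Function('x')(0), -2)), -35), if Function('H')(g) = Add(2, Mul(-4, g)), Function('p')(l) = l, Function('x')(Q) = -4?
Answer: -70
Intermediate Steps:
Function('n')(R, G) = 0 (Function('n')(R, G) = Add(G, Mul(-1, G)) = 0)
Mul(Function('H')(Function('n')(Function('x')(0), -2)), -35) = Mul(Add(2, Mul(-4, 0)), -35) = Mul(Add(2, 0), -35) = Mul(2, -35) = -70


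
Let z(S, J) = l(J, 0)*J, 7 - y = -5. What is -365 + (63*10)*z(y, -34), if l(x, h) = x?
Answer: 727915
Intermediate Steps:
y = 12 (y = 7 - 1*(-5) = 7 + 5 = 12)
z(S, J) = J² (z(S, J) = J*J = J²)
-365 + (63*10)*z(y, -34) = -365 + (63*10)*(-34)² = -365 + 630*1156 = -365 + 728280 = 727915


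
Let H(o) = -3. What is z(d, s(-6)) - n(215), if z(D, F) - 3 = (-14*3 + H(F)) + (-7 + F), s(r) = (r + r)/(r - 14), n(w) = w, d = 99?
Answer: -1317/5 ≈ -263.40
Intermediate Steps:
s(r) = 2*r/(-14 + r) (s(r) = (2*r)/(-14 + r) = 2*r/(-14 + r))
z(D, F) = -49 + F (z(D, F) = 3 + ((-14*3 - 3) + (-7 + F)) = 3 + ((-42 - 3) + (-7 + F)) = 3 + (-45 + (-7 + F)) = 3 + (-52 + F) = -49 + F)
z(d, s(-6)) - n(215) = (-49 + 2*(-6)/(-14 - 6)) - 1*215 = (-49 + 2*(-6)/(-20)) - 215 = (-49 + 2*(-6)*(-1/20)) - 215 = (-49 + 3/5) - 215 = -242/5 - 215 = -1317/5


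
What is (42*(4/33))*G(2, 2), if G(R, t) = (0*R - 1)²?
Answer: 56/11 ≈ 5.0909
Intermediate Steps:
G(R, t) = 1 (G(R, t) = (0 - 1)² = (-1)² = 1)
(42*(4/33))*G(2, 2) = (42*(4/33))*1 = (56/11)*1 = 56/11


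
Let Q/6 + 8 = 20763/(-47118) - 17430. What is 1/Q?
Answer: -7853/821664447 ≈ -9.5574e-6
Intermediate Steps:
Q = -821664447/7853 (Q = -48 + 6*(20763/(-47118) - 17430) = -48 + 6*(20763*(-1/47118) - 17430) = -48 + 6*(-6921/15706 - 17430) = -48 + 6*(-273762501/15706) = -48 - 821287503/7853 = -821664447/7853 ≈ -1.0463e+5)
1/Q = 1/(-821664447/7853) = -7853/821664447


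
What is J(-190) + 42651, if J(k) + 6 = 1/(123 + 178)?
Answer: 12836146/301 ≈ 42645.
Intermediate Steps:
J(k) = -1805/301 (J(k) = -6 + 1/(123 + 178) = -6 + 1/301 = -1805/301)
J(-190) + 42651 = -1805/301 + 42651 = 12836146/301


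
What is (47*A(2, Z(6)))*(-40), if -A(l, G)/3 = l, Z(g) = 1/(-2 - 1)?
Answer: 11280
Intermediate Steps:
Z(g) = -⅓ (Z(g) = 1/(-3) = -⅓)
A(l, G) = -3*l
(47*A(2, Z(6)))*(-40) = (47*(-3*2))*(-40) = (47*(-6))*(-40) = -282*(-40) = 11280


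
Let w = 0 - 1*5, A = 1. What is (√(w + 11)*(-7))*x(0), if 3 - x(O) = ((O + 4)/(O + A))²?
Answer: 91*√6 ≈ 222.90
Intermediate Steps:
w = -5 (w = 0 - 5 = -5)
x(O) = 3 - (4 + O)²/(1 + O)² (x(O) = 3 - ((O + 4)/(O + 1))² = 3 - ((4 + O)/(1 + O))² = 3 - (4 + O)²/(1 + O)²)
(√(w + 11)*(-7))*x(0) = (√(-5 + 11)*(-7))*(3 - (4 + 0)²/(1 + 0)²) = (√6*(-7))*(3 - 1*4²/1²) = (-7*√6)*(3 - 1*1*16) = (-7*√6)*(3 - 16) = -7*√6*(-13) = 91*√6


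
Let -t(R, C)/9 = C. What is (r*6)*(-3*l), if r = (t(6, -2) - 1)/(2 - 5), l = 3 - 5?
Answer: -204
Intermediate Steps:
l = -2
t(R, C) = -9*C
r = -17/3 (r = (-9*(-2) - 1)/(2 - 5) = (18 - 1)/(-3) = 17*(-1/3) = -17/3 ≈ -5.6667)
(r*6)*(-3*l) = (-17/3*6)*(-3*(-2)) = -34*6 = -204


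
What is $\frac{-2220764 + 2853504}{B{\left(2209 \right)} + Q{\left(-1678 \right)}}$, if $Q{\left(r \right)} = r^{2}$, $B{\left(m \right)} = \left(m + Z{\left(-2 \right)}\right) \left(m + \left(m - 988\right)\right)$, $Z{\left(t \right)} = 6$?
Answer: $\frac{316370}{5206567} \approx 0.060764$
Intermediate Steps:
$B{\left(m \right)} = \left(-988 + 2 m\right) \left(6 + m\right)$ ($B{\left(m \right)} = \left(m + 6\right) \left(m + \left(m - 988\right)\right) = \left(6 + m\right) \left(m + \left(m - 988\right)\right) = \left(6 + m\right) \left(m + \left(-988 + m\right)\right) = \left(6 + m\right) \left(-988 + 2 m\right) = \left(-988 + 2 m\right) \left(6 + m\right)$)
$\frac{-2220764 + 2853504}{B{\left(2209 \right)} + Q{\left(-1678 \right)}} = \frac{-2220764 + 2853504}{\left(-5928 - 2155984 + 2 \cdot 2209^{2}\right) + \left(-1678\right)^{2}} = \frac{632740}{\left(-5928 - 2155984 + 2 \cdot 4879681\right) + 2815684} = \frac{632740}{\left(-5928 - 2155984 + 9759362\right) + 2815684} = \frac{632740}{7597450 + 2815684} = \frac{632740}{10413134} = 632740 \cdot \frac{1}{10413134} = \frac{316370}{5206567}$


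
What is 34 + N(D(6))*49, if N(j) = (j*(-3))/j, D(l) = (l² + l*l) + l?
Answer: -113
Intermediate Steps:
D(l) = l + 2*l² (D(l) = (l² + l²) + l = 2*l² + l = l + 2*l²)
N(j) = -3 (N(j) = (-3*j)/j = -3)
34 + N(D(6))*49 = 34 - 3*49 = 34 - 147 = -113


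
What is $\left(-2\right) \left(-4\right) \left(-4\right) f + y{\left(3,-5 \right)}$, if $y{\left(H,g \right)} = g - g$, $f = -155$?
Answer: $4960$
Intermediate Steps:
$y{\left(H,g \right)} = 0$
$\left(-2\right) \left(-4\right) \left(-4\right) f + y{\left(3,-5 \right)} = \left(-2\right) \left(-4\right) \left(-4\right) \left(-155\right) + 0 = 8 \left(-4\right) \left(-155\right) + 0 = \left(-32\right) \left(-155\right) + 0 = 4960 + 0 = 4960$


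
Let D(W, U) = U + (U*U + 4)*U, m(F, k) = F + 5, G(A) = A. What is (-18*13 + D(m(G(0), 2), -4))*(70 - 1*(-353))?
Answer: -134514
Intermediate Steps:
m(F, k) = 5 + F
D(W, U) = U + U*(4 + U²) (D(W, U) = U + (U² + 4)*U = U + (4 + U²)*U = U + U*(4 + U²))
(-18*13 + D(m(G(0), 2), -4))*(70 - 1*(-353)) = (-18*13 - 4*(5 + (-4)²))*(70 - 1*(-353)) = (-234 - 4*(5 + 16))*(70 + 353) = (-234 - 4*21)*423 = (-234 - 84)*423 = -318*423 = -134514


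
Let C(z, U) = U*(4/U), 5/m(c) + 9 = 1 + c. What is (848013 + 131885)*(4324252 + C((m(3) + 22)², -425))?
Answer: 4237329805888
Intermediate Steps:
m(c) = 5/(-8 + c) (m(c) = 5/(-9 + (1 + c)) = 5/(-8 + c))
C(z, U) = 4
(848013 + 131885)*(4324252 + C((m(3) + 22)², -425)) = (848013 + 131885)*(4324252 + 4) = 979898*4324256 = 4237329805888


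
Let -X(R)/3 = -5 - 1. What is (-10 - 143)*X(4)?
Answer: -2754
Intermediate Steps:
X(R) = 18 (X(R) = -3*(-5 - 1) = -3*(-6) = 18)
(-10 - 143)*X(4) = (-10 - 143)*18 = -153*18 = -2754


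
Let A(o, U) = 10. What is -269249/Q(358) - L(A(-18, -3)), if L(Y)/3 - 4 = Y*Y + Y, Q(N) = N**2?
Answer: -44101337/128164 ≈ -344.10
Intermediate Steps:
L(Y) = 12 + 3*Y + 3*Y**2 (L(Y) = 12 + 3*(Y*Y + Y) = 12 + 3*(Y**2 + Y) = 12 + 3*(Y + Y**2) = 12 + (3*Y + 3*Y**2) = 12 + 3*Y + 3*Y**2)
-269249/Q(358) - L(A(-18, -3)) = -269249/(358**2) - (12 + 3*10 + 3*10**2) = -269249/128164 - (12 + 30 + 3*100) = -269249*1/128164 - (12 + 30 + 300) = -269249/128164 - 1*342 = -269249/128164 - 342 = -44101337/128164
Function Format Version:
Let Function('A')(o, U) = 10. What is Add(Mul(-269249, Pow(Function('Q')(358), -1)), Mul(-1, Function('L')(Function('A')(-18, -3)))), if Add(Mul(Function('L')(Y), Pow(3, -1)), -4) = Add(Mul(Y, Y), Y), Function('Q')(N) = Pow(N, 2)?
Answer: Rational(-44101337, 128164) ≈ -344.10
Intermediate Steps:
Function('L')(Y) = Add(12, Mul(3, Y), Mul(3, Pow(Y, 2))) (Function('L')(Y) = Add(12, Mul(3, Add(Mul(Y, Y), Y))) = Add(12, Mul(3, Add(Pow(Y, 2), Y))) = Add(12, Mul(3, Add(Y, Pow(Y, 2)))) = Add(12, Add(Mul(3, Y), Mul(3, Pow(Y, 2)))) = Add(12, Mul(3, Y), Mul(3, Pow(Y, 2))))
Add(Mul(-269249, Pow(Function('Q')(358), -1)), Mul(-1, Function('L')(Function('A')(-18, -3)))) = Add(Mul(-269249, Pow(Pow(358, 2), -1)), Mul(-1, Add(12, Mul(3, 10), Mul(3, Pow(10, 2))))) = Add(Mul(-269249, Pow(128164, -1)), Mul(-1, Add(12, 30, Mul(3, 100)))) = Add(Mul(-269249, Rational(1, 128164)), Mul(-1, Add(12, 30, 300))) = Add(Rational(-269249, 128164), Mul(-1, 342)) = Add(Rational(-269249, 128164), -342) = Rational(-44101337, 128164)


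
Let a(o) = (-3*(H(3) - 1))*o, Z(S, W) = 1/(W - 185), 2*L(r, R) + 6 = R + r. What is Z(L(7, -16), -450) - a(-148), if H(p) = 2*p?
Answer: -1409701/635 ≈ -2220.0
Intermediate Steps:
L(r, R) = -3 + R/2 + r/2 (L(r, R) = -3 + (R + r)/2 = -3 + (R/2 + r/2) = -3 + R/2 + r/2)
Z(S, W) = 1/(-185 + W)
a(o) = -15*o (a(o) = (-3*(2*3 - 1))*o = (-3*(6 - 1))*o = (-3*5)*o = -15*o)
Z(L(7, -16), -450) - a(-148) = 1/(-185 - 450) - (-15)*(-148) = 1/(-635) - 1*2220 = -1/635 - 2220 = -1409701/635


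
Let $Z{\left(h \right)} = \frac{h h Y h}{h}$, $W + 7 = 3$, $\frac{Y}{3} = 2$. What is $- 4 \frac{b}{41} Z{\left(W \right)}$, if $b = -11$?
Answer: $\frac{4224}{41} \approx 103.02$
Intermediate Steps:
$Y = 6$ ($Y = 3 \cdot 2 = 6$)
$W = -4$ ($W = -7 + 3 = -4$)
$Z{\left(h \right)} = 6 h^{2}$ ($Z{\left(h \right)} = \frac{h h 6 h}{h} = \frac{h^{2} \cdot 6 h}{h} = \frac{6 h^{2} h}{h} = \frac{6 h^{3}}{h} = 6 h^{2}$)
$- 4 \frac{b}{41} Z{\left(W \right)} = - 4 \left(- \frac{11}{41}\right) 6 \left(-4\right)^{2} = - 4 \left(\left(-11\right) \frac{1}{41}\right) 6 \cdot 16 = \left(-4\right) \left(- \frac{11}{41}\right) 96 = \frac{44}{41} \cdot 96 = \frac{4224}{41}$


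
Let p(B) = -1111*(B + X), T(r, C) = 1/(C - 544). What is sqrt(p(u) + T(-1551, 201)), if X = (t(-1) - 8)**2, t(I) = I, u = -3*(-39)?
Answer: I*sqrt(528167185)/49 ≈ 469.02*I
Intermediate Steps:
u = 117
T(r, C) = 1/(-544 + C)
X = 81 (X = (-1 - 8)**2 = (-9)**2 = 81)
p(B) = -89991 - 1111*B (p(B) = -1111*(B + 81) = -1111*(81 + B) = -89991 - 1111*B)
sqrt(p(u) + T(-1551, 201)) = sqrt((-89991 - 1111*117) + 1/(-544 + 201)) = sqrt((-89991 - 129987) + 1/(-343)) = sqrt(-219978 - 1/343) = sqrt(-75452455/343) = I*sqrt(528167185)/49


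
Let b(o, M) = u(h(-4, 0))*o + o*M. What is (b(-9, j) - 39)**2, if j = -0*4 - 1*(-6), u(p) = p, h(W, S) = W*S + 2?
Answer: 12321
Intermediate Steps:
h(W, S) = 2 + S*W (h(W, S) = S*W + 2 = 2 + S*W)
j = 6 (j = -5*0 + 6 = 0 + 6 = 6)
b(o, M) = 2*o + M*o (b(o, M) = (2 + 0*(-4))*o + o*M = (2 + 0)*o + M*o = 2*o + M*o)
(b(-9, j) - 39)**2 = (-9*(2 + 6) - 39)**2 = (-9*8 - 39)**2 = (-72 - 39)**2 = (-111)**2 = 12321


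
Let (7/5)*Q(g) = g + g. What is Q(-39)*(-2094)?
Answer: 816660/7 ≈ 1.1667e+5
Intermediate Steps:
Q(g) = 10*g/7 (Q(g) = 5*(g + g)/7 = 5*(2*g)/7 = 10*g/7)
Q(-39)*(-2094) = ((10/7)*(-39))*(-2094) = -390/7*(-2094) = 816660/7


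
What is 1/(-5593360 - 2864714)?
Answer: -1/8458074 ≈ -1.1823e-7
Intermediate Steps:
1/(-5593360 - 2864714) = 1/(-8458074) = -1/8458074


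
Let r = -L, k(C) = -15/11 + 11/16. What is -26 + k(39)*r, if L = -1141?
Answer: -140355/176 ≈ -797.47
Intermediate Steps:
k(C) = -119/176 (k(C) = -15*1/11 + 11*(1/16) = -15/11 + 11/16 = -119/176)
r = 1141 (r = -1*(-1141) = 1141)
-26 + k(39)*r = -26 - 119/176*1141 = -26 - 135779/176 = -140355/176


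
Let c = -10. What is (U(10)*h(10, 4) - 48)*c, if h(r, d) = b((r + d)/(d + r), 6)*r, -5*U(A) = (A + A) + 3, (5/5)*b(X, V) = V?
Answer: 3240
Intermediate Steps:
b(X, V) = V
U(A) = -3/5 - 2*A/5 (U(A) = -((A + A) + 3)/5 = -(2*A + 3)/5 = -(3 + 2*A)/5 = -3/5 - 2*A/5)
h(r, d) = 6*r
(U(10)*h(10, 4) - 48)*c = ((-3/5 - 2/5*10)*(6*10) - 48)*(-10) = ((-3/5 - 4)*60 - 48)*(-10) = (-23/5*60 - 48)*(-10) = (-276 - 48)*(-10) = -324*(-10) = 3240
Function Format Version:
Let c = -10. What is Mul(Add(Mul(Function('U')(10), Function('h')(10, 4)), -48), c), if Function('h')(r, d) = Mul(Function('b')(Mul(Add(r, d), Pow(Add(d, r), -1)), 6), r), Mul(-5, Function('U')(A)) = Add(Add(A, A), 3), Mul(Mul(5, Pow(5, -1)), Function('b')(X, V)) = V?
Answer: 3240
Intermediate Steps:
Function('b')(X, V) = V
Function('U')(A) = Add(Rational(-3, 5), Mul(Rational(-2, 5), A)) (Function('U')(A) = Mul(Rational(-1, 5), Add(Add(A, A), 3)) = Mul(Rational(-1, 5), Add(Mul(2, A), 3)) = Mul(Rational(-1, 5), Add(3, Mul(2, A))) = Add(Rational(-3, 5), Mul(Rational(-2, 5), A)))
Function('h')(r, d) = Mul(6, r)
Mul(Add(Mul(Function('U')(10), Function('h')(10, 4)), -48), c) = Mul(Add(Mul(Add(Rational(-3, 5), Mul(Rational(-2, 5), 10)), Mul(6, 10)), -48), -10) = Mul(Add(Mul(Add(Rational(-3, 5), -4), 60), -48), -10) = Mul(Add(Mul(Rational(-23, 5), 60), -48), -10) = Mul(Add(-276, -48), -10) = Mul(-324, -10) = 3240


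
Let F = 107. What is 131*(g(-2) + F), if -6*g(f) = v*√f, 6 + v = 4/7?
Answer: 14017 + 2489*I*√2/21 ≈ 14017.0 + 167.62*I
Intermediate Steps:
v = -38/7 (v = -6 + 4/7 = -38/7 ≈ -5.4286)
g(f) = 19*√f/21 (g(f) = -(-19)*√f/21 = 19*√f/21)
131*(g(-2) + F) = 131*(19*√(-2)/21 + 107) = 131*(19*(I*√2)/21 + 107) = 131*(19*I*√2/21 + 107) = 131*(107 + 19*I*√2/21) = 14017 + 2489*I*√2/21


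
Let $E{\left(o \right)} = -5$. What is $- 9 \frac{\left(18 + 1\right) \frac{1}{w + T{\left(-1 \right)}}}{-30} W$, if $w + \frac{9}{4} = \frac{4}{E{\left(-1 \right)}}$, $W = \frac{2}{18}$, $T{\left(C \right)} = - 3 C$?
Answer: $- \frac{38}{3} \approx -12.667$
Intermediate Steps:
$W = \frac{1}{9}$ ($W = 2 \cdot \frac{1}{18} = \frac{1}{9} \approx 0.11111$)
$w = - \frac{61}{20}$ ($w = - \frac{9}{4} + \frac{4}{-5} = - \frac{9}{4} + 4 \left(- \frac{1}{5}\right) = - \frac{9}{4} - \frac{4}{5} = - \frac{61}{20} \approx -3.05$)
$- 9 \frac{\left(18 + 1\right) \frac{1}{w + T{\left(-1 \right)}}}{-30} W = - 9 \frac{\left(18 + 1\right) \frac{1}{- \frac{61}{20} - -3}}{-30} \cdot \frac{1}{9} = - 9 \frac{19}{- \frac{61}{20} + 3} \left(- \frac{1}{30}\right) \frac{1}{9} = - 9 \frac{19}{- \frac{1}{20}} \left(- \frac{1}{30}\right) \frac{1}{9} = - 9 \cdot 19 \left(-20\right) \left(- \frac{1}{30}\right) \frac{1}{9} = - 9 \left(\left(-380\right) \left(- \frac{1}{30}\right)\right) \frac{1}{9} = \left(-9\right) \frac{38}{3} \cdot \frac{1}{9} = \left(-114\right) \frac{1}{9} = - \frac{38}{3}$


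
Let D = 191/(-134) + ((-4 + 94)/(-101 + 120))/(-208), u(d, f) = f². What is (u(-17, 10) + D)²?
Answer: 170236656065529/17527641664 ≈ 9712.5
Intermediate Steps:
D = -191723/132392 (D = 191*(-1/134) + (90/19)*(-1/208) = -191/134 + (90*(1/19))*(-1/208) = -191/134 + (90/19)*(-1/208) = -191/134 - 45/1976 = -191723/132392 ≈ -1.4481)
(u(-17, 10) + D)² = (10² - 191723/132392)² = (100 - 191723/132392)² = (13047477/132392)² = 170236656065529/17527641664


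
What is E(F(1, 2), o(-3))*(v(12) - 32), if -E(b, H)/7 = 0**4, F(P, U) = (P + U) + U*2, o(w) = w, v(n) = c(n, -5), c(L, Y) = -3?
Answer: 0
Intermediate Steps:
v(n) = -3
F(P, U) = P + 3*U (F(P, U) = (P + U) + 2*U = P + 3*U)
E(b, H) = 0 (E(b, H) = -7*0**4 = -7*0 = 0)
E(F(1, 2), o(-3))*(v(12) - 32) = 0*(-3 - 32) = 0*(-35) = 0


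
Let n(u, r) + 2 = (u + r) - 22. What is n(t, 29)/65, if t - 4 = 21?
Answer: 6/13 ≈ 0.46154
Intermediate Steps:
t = 25 (t = 4 + 21 = 25)
n(u, r) = -24 + r + u (n(u, r) = -2 + ((u + r) - 22) = -2 + ((r + u) - 22) = -2 + (-22 + r + u) = -24 + r + u)
n(t, 29)/65 = (-24 + 29 + 25)/65 = 30*(1/65) = 6/13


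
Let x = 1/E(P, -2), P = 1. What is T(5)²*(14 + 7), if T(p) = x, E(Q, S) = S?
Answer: 21/4 ≈ 5.2500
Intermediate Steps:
x = -½ (x = 1/(-2) = -½ ≈ -0.50000)
T(p) = -½
T(5)²*(14 + 7) = (-½)²*(14 + 7) = (¼)*21 = 21/4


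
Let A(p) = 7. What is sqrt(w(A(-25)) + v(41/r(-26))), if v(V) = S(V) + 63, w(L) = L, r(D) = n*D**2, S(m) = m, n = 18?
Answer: sqrt(1703602)/156 ≈ 8.3668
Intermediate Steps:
r(D) = 18*D**2
v(V) = 63 + V (v(V) = V + 63 = 63 + V)
sqrt(w(A(-25)) + v(41/r(-26))) = sqrt(7 + (63 + 41/((18*(-26)**2)))) = sqrt(7 + (63 + 41/((18*676)))) = sqrt(7 + (63 + 41/12168)) = sqrt(7 + 766625/12168) = sqrt(851801/12168) = sqrt(1703602)/156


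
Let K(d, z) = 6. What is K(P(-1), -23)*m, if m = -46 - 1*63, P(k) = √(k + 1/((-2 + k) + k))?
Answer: -654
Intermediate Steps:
P(k) = √(k + 1/(-2 + 2*k))
m = -109 (m = -46 - 63 = -109)
K(P(-1), -23)*m = 6*(-109) = -654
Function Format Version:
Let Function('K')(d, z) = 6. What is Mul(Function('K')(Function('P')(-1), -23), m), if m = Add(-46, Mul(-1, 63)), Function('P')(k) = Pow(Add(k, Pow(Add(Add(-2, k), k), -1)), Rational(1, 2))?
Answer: -654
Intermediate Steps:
Function('P')(k) = Pow(Add(k, Pow(Add(-2, Mul(2, k)), -1)), Rational(1, 2))
m = -109 (m = Add(-46, -63) = -109)
Mul(Function('K')(Function('P')(-1), -23), m) = Mul(6, -109) = -654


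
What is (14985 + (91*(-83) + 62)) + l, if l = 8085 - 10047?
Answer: 5532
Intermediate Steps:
l = -1962
(14985 + (91*(-83) + 62)) + l = (14985 + (91*(-83) + 62)) - 1962 = (14985 + (-7553 + 62)) - 1962 = (14985 - 7491) - 1962 = 7494 - 1962 = 5532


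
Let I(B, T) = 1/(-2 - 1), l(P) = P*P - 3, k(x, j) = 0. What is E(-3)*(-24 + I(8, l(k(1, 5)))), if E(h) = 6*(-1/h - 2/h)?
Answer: -146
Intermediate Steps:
l(P) = -3 + P² (l(P) = P² - 3 = -3 + P²)
E(h) = -18/h (E(h) = 6*(-3/h) = -18/h)
I(B, T) = -⅓ (I(B, T) = 1/(-3) = -⅓)
E(-3)*(-24 + I(8, l(k(1, 5)))) = (-18/(-3))*(-24 - ⅓) = -18*(-⅓)*(-73/3) = 6*(-73/3) = -146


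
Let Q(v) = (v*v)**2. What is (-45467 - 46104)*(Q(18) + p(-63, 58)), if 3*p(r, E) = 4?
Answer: -28838638172/3 ≈ -9.6129e+9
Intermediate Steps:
Q(v) = v**4 (Q(v) = (v**2)**2 = v**4)
p(r, E) = 4/3 (p(r, E) = (1/3)*4 = 4/3)
(-45467 - 46104)*(Q(18) + p(-63, 58)) = (-45467 - 46104)*(18**4 + 4/3) = -91571*(104976 + 4/3) = -91571*314932/3 = -28838638172/3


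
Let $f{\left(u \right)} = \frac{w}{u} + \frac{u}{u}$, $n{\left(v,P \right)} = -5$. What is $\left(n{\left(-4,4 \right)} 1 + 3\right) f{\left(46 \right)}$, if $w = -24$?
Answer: $- \frac{22}{23} \approx -0.95652$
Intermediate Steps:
$f{\left(u \right)} = 1 - \frac{24}{u}$ ($f{\left(u \right)} = - \frac{24}{u} + \frac{u}{u} = - \frac{24}{u} + 1 = 1 - \frac{24}{u}$)
$\left(n{\left(-4,4 \right)} 1 + 3\right) f{\left(46 \right)} = \left(\left(-5\right) 1 + 3\right) \frac{-24 + 46}{46} = \left(-5 + 3\right) \frac{1}{46} \cdot 22 = \left(-2\right) \frac{11}{23} = - \frac{22}{23}$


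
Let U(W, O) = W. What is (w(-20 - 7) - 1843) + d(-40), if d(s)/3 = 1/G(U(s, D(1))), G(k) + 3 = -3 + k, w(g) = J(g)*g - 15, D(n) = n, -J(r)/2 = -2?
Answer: -90439/46 ≈ -1966.1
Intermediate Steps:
J(r) = 4 (J(r) = -2*(-2) = 4)
w(g) = -15 + 4*g (w(g) = 4*g - 15 = -15 + 4*g)
G(k) = -6 + k (G(k) = -3 + (-3 + k) = -6 + k)
d(s) = 3/(-6 + s)
(w(-20 - 7) - 1843) + d(-40) = ((-15 + 4*(-20 - 7)) - 1843) + 3/(-6 - 40) = ((-15 + 4*(-27)) - 1843) + 3/(-46) = ((-15 - 108) - 1843) + 3*(-1/46) = (-123 - 1843) - 3/46 = -1966 - 3/46 = -90439/46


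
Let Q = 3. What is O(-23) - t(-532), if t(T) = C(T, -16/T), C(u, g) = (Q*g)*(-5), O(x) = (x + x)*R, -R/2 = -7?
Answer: -85592/133 ≈ -643.55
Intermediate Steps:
R = 14 (R = -2*(-7) = 14)
O(x) = 28*x (O(x) = (x + x)*14 = (2*x)*14 = 28*x)
C(u, g) = -15*g (C(u, g) = (3*g)*(-5) = -15*g)
t(T) = 240/T (t(T) = -(-240)/T = 240/T)
O(-23) - t(-532) = 28*(-23) - 240/(-532) = -644 - 240*(-1)/532 = -644 - 1*(-60/133) = -644 + 60/133 = -85592/133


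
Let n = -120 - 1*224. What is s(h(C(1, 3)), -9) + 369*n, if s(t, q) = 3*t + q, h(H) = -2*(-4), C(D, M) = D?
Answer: -126921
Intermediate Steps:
h(H) = 8
n = -344 (n = -120 - 224 = -344)
s(t, q) = q + 3*t
s(h(C(1, 3)), -9) + 369*n = (-9 + 3*8) + 369*(-344) = (-9 + 24) - 126936 = 15 - 126936 = -126921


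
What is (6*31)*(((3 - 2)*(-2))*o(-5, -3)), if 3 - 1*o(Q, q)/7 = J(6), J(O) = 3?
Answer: 0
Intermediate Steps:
o(Q, q) = 0 (o(Q, q) = 21 - 7*3 = 21 - 21 = 0)
(6*31)*(((3 - 2)*(-2))*o(-5, -3)) = (6*31)*(((3 - 2)*(-2))*0) = 186*((1*(-2))*0) = 186*(-2*0) = 186*0 = 0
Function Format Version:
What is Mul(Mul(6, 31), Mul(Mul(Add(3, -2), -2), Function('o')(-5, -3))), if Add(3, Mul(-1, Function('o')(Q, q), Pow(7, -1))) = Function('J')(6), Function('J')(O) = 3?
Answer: 0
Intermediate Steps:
Function('o')(Q, q) = 0 (Function('o')(Q, q) = Add(21, Mul(-7, 3)) = Add(21, -21) = 0)
Mul(Mul(6, 31), Mul(Mul(Add(3, -2), -2), Function('o')(-5, -3))) = Mul(Mul(6, 31), Mul(Mul(Add(3, -2), -2), 0)) = Mul(186, Mul(Mul(1, -2), 0)) = Mul(186, Mul(-2, 0)) = Mul(186, 0) = 0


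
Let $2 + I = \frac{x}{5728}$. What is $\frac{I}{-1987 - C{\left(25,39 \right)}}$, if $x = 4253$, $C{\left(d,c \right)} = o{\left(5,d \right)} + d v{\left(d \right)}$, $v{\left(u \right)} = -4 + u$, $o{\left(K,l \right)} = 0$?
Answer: $\frac{7203}{14388736} \approx 0.0005006$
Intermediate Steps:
$C{\left(d,c \right)} = d \left(-4 + d\right)$ ($C{\left(d,c \right)} = 0 + d \left(-4 + d\right) = d \left(-4 + d\right)$)
$I = - \frac{7203}{5728}$ ($I = -2 + \frac{4253}{5728} = - \frac{7203}{5728} \approx -1.2575$)
$\frac{I}{-1987 - C{\left(25,39 \right)}} = - \frac{7203}{5728 \left(-1987 - 25 \left(-4 + 25\right)\right)} = - \frac{7203}{5728 \left(-1987 - 25 \cdot 21\right)} = - \frac{7203}{5728 \left(-1987 - 525\right)} = - \frac{7203}{5728 \left(-2512\right)} = \left(- \frac{7203}{5728}\right) \left(- \frac{1}{2512}\right) = \frac{7203}{14388736}$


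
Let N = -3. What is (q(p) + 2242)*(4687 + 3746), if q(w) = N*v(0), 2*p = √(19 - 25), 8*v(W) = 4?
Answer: 37788273/2 ≈ 1.8894e+7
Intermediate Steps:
v(W) = ½ (v(W) = (⅛)*4 = ½)
p = I*√6/2 (p = √(19 - 25)/2 = √(-6)/2 = (I*√6)/2 = I*√6/2 ≈ 1.2247*I)
q(w) = -3/2 (q(w) = -3*½ = -3/2)
(q(p) + 2242)*(4687 + 3746) = (-3/2 + 2242)*(4687 + 3746) = (4481/2)*8433 = 37788273/2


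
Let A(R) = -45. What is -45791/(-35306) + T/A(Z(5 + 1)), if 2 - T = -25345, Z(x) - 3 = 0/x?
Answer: -297613529/529590 ≈ -561.97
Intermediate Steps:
Z(x) = 3 (Z(x) = 3 + 0/x = 3 + 0 = 3)
T = 25347 (T = 2 - 1*(-25345) = 2 + 25345 = 25347)
-45791/(-35306) + T/A(Z(5 + 1)) = -45791/(-35306) + 25347/(-45) = -45791*(-1/35306) + 25347*(-1/45) = 45791/35306 - 8449/15 = -297613529/529590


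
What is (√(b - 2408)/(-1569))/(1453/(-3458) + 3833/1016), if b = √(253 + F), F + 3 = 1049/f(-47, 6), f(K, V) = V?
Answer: -878332*I*√(86688 - 6*√15294)/27720149031 ≈ -0.0092891*I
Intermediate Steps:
F = 1031/6 (F = -3 + 1049/6 = 1031/6 ≈ 171.83)
b = √15294/6 (b = √(253 + 1031/6) = √(2549/6) = √15294/6 ≈ 20.611)
(√(b - 2408)/(-1569))/(1453/(-3458) + 3833/1016) = (√(√15294/6 - 2408)/(-1569))/(1453/(-3458) + 3833/1016) = (√(-2408 + √15294/6)*(-1/1569))/(1453*(-1/3458) + 3833*(1/1016)) = (-√(-2408 + √15294/6)/1569)/(-1453/3458 + 3833/1016) = (-√(-2408 + √15294/6)/1569)/(5889133/1756664) = -√(-2408 + √15294/6)/1569*(1756664/5889133) = -1756664*√(-2408 + √15294/6)/9240049677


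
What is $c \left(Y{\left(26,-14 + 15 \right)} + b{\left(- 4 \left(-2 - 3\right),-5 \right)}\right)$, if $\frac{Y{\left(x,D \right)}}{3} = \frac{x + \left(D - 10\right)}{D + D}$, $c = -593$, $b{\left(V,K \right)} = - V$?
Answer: $- \frac{6523}{2} \approx -3261.5$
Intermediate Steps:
$Y{\left(x,D \right)} = \frac{3 \left(-10 + D + x\right)}{2 D}$ ($Y{\left(x,D \right)} = 3 \frac{x + \left(D - 10\right)}{D + D} = 3 \frac{x + \left(-10 + D\right)}{2 D} = 3 \left(-10 + D + x\right) \frac{1}{2 D} = 3 \frac{-10 + D + x}{2 D} = \frac{3 \left(-10 + D + x\right)}{2 D}$)
$c \left(Y{\left(26,-14 + 15 \right)} + b{\left(- 4 \left(-2 - 3\right),-5 \right)}\right) = - 593 \left(\frac{3 \left(-10 + \left(-14 + 15\right) + 26\right)}{2 \left(-14 + 15\right)} - - 4 \left(-2 - 3\right)\right) = - 593 \left(\frac{3 \left(-10 + 1 + 26\right)}{2 \cdot 1} - \left(-4\right) \left(-5\right)\right) = - 593 \left(\frac{3}{2} \cdot 1 \cdot 17 - 20\right) = - 593 \left(\frac{51}{2} - 20\right) = \left(-593\right) \frac{11}{2} = - \frac{6523}{2}$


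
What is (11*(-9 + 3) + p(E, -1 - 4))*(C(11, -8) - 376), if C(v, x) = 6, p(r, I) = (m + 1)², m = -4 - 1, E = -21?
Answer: 18500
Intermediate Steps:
m = -5
p(r, I) = 16 (p(r, I) = (-5 + 1)² = (-4)² = 16)
(11*(-9 + 3) + p(E, -1 - 4))*(C(11, -8) - 376) = (11*(-9 + 3) + 16)*(6 - 376) = (11*(-6) + 16)*(-370) = (-66 + 16)*(-370) = -50*(-370) = 18500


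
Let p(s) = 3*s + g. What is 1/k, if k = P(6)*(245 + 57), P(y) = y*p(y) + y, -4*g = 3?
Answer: 1/33069 ≈ 3.0240e-5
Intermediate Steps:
g = -¾ (g = -¼*3 = -¾ ≈ -0.75000)
p(s) = -¾ + 3*s (p(s) = 3*s - ¾ = -¾ + 3*s)
P(y) = y + y*(-¾ + 3*y) (P(y) = y*(-¾ + 3*y) + y = y + y*(-¾ + 3*y))
k = 33069 (k = ((¼)*6*(1 + 12*6))*(245 + 57) = ((¼)*6*(1 + 72))*302 = ((¼)*6*73)*302 = (219/2)*302 = 33069)
1/k = 1/33069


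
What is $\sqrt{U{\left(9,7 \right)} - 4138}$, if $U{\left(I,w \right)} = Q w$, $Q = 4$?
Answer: $i \sqrt{4110} \approx 64.109 i$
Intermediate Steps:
$U{\left(I,w \right)} = 4 w$
$\sqrt{U{\left(9,7 \right)} - 4138} = \sqrt{4 \cdot 7 - 4138} = \sqrt{28 - 4138} = \sqrt{-4110} = i \sqrt{4110}$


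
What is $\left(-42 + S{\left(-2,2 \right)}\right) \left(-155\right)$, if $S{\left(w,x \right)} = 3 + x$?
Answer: $5735$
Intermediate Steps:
$\left(-42 + S{\left(-2,2 \right)}\right) \left(-155\right) = \left(-42 + \left(3 + 2\right)\right) \left(-155\right) = \left(-42 + 5\right) \left(-155\right) = \left(-37\right) \left(-155\right) = 5735$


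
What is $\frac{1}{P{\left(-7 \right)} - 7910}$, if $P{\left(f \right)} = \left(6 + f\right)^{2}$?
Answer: $- \frac{1}{7909} \approx -0.00012644$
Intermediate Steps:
$\frac{1}{P{\left(-7 \right)} - 7910} = \frac{1}{\left(6 - 7\right)^{2} - 7910} = \frac{1}{\left(-1\right)^{2} - 7910} = \frac{1}{1 - 7910} = \frac{1}{-7909} = - \frac{1}{7909}$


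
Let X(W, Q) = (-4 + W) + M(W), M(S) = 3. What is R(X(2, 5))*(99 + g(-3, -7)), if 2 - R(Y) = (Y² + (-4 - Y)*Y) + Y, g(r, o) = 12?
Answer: 555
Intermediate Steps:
X(W, Q) = -1 + W (X(W, Q) = (-4 + W) + 3 = -1 + W)
R(Y) = 2 - Y - Y² - Y*(-4 - Y) (R(Y) = 2 - ((Y² + (-4 - Y)*Y) + Y) = 2 - ((Y² + Y*(-4 - Y)) + Y) = 2 - (Y + Y² + Y*(-4 - Y)) = 2 + (-Y - Y² - Y*(-4 - Y)) = 2 - Y - Y² - Y*(-4 - Y))
R(X(2, 5))*(99 + g(-3, -7)) = (2 + 3*(-1 + 2))*(99 + 12) = (2 + 3*1)*111 = (2 + 3)*111 = 5*111 = 555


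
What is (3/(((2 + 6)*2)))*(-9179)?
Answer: -27537/16 ≈ -1721.1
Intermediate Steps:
(3/(((2 + 6)*2)))*(-9179) = (3/((8*2)))*(-9179) = (3/16)*(-9179) = -27537/16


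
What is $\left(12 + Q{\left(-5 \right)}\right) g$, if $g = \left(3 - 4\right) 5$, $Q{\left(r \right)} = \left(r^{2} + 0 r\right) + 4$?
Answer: $-205$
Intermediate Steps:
$Q{\left(r \right)} = 4 + r^{2}$ ($Q{\left(r \right)} = \left(r^{2} + 0\right) + 4 = r^{2} + 4 = 4 + r^{2}$)
$g = -5$ ($g = \left(-1\right) 5 = -5$)
$\left(12 + Q{\left(-5 \right)}\right) g = \left(12 + \left(4 + \left(-5\right)^{2}\right)\right) \left(-5\right) = \left(12 + \left(4 + 25\right)\right) \left(-5\right) = \left(12 + 29\right) \left(-5\right) = 41 \left(-5\right) = -205$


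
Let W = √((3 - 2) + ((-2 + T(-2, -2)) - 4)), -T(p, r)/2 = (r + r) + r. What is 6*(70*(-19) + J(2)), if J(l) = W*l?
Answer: -7980 + 12*√7 ≈ -7948.3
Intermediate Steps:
T(p, r) = -6*r (T(p, r) = -2*((r + r) + r) = -2*(2*r + r) = -6*r)
W = √7 (W = √((3 - 2) + ((-2 - 6*(-2)) - 4)) = √(1 + ((-2 + 12) - 4)) = √(1 + (10 - 4)) = √(1 + 6) = √7 ≈ 2.6458)
J(l) = l*√7 (J(l) = √7*l = l*√7)
6*(70*(-19) + J(2)) = 6*(70*(-19) + 2*√7) = 6*(-1330 + 2*√7) = -7980 + 12*√7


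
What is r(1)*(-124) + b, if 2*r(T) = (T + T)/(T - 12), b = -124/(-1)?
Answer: 1488/11 ≈ 135.27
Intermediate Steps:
b = 124 (b = -124*(-1) = 124)
r(T) = T/(-12 + T) (r(T) = ((T + T)/(T - 12))/2 = ((2*T)/(-12 + T))/2 = (2*T/(-12 + T))/2 = T/(-12 + T))
r(1)*(-124) + b = (1/(-12 + 1))*(-124) + 124 = (1/(-11))*(-124) + 124 = (1*(-1/11))*(-124) + 124 = -1/11*(-124) + 124 = 124/11 + 124 = 1488/11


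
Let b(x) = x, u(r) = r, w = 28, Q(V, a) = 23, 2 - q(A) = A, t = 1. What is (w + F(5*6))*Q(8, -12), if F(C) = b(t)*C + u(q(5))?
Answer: 1265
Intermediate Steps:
q(A) = 2 - A
F(C) = -3 + C (F(C) = 1*C + (2 - 1*5) = C + (2 - 5) = C - 3 = -3 + C)
(w + F(5*6))*Q(8, -12) = (28 + (-3 + 5*6))*23 = (28 + (-3 + 30))*23 = (28 + 27)*23 = 55*23 = 1265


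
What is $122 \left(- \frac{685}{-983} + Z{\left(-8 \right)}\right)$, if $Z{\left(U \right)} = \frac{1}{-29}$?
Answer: $\frac{2303604}{28507} \approx 80.808$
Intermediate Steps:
$Z{\left(U \right)} = - \frac{1}{29}$
$122 \left(- \frac{685}{-983} + Z{\left(-8 \right)}\right) = 122 \left(- \frac{685}{-983} - \frac{1}{29}\right) = 122 \left(\left(-685\right) \left(- \frac{1}{983}\right) - \frac{1}{29}\right) = 122 \left(\frac{685}{983} - \frac{1}{29}\right) = 122 \cdot \frac{18882}{28507} = \frac{2303604}{28507}$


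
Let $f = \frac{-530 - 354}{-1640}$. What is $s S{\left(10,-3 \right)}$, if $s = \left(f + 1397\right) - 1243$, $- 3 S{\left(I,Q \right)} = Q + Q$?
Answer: $\frac{63361}{205} \approx 309.08$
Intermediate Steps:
$S{\left(I,Q \right)} = - \frac{2 Q}{3}$ ($S{\left(I,Q \right)} = - \frac{Q + Q}{3} = - \frac{2 Q}{3}$)
$f = \frac{221}{410}$ ($f = \left(-530 - 354\right) \left(- \frac{1}{1640}\right) = \left(-884\right) \left(- \frac{1}{1640}\right) = \frac{221}{410} \approx 0.53902$)
$s = \frac{63361}{410}$ ($s = \left(\frac{221}{410} + 1397\right) - 1243 = \frac{572991}{410} - 1243 = \frac{63361}{410} \approx 154.54$)
$s S{\left(10,-3 \right)} = \frac{63361 \left(\left(- \frac{2}{3}\right) \left(-3\right)\right)}{410} = \frac{63361}{410} \cdot 2 = \frac{63361}{205}$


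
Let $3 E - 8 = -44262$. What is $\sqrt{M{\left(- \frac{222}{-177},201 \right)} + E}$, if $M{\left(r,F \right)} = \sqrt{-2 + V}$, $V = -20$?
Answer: $\frac{\sqrt{-132762 + 9 i \sqrt{22}}}{3} \approx 0.019309 + 121.46 i$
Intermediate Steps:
$E = - \frac{44254}{3}$ ($E = \frac{8}{3} + \frac{1}{3} \left(-44262\right) = \frac{8}{3} - 14754 = - \frac{44254}{3} \approx -14751.0$)
$M{\left(r,F \right)} = i \sqrt{22}$ ($M{\left(r,F \right)} = \sqrt{-2 - 20} = \sqrt{-22} = i \sqrt{22}$)
$\sqrt{M{\left(- \frac{222}{-177},201 \right)} + E} = \sqrt{i \sqrt{22} - \frac{44254}{3}} = \sqrt{- \frac{44254}{3} + i \sqrt{22}}$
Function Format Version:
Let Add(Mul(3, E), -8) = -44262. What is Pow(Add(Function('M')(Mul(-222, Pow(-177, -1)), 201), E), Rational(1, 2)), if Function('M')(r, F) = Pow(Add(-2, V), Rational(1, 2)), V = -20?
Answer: Mul(Rational(1, 3), Pow(Add(-132762, Mul(9, I, Pow(22, Rational(1, 2)))), Rational(1, 2))) ≈ Add(0.019309, Mul(121.46, I))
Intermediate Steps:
E = Rational(-44254, 3) (E = Add(Rational(8, 3), Mul(Rational(1, 3), -44262)) = Add(Rational(8, 3), -14754) = Rational(-44254, 3) ≈ -14751.)
Function('M')(r, F) = Mul(I, Pow(22, Rational(1, 2))) (Function('M')(r, F) = Pow(Add(-2, -20), Rational(1, 2)) = Pow(-22, Rational(1, 2)) = Mul(I, Pow(22, Rational(1, 2))))
Pow(Add(Function('M')(Mul(-222, Pow(-177, -1)), 201), E), Rational(1, 2)) = Pow(Add(Mul(I, Pow(22, Rational(1, 2))), Rational(-44254, 3)), Rational(1, 2)) = Pow(Add(Rational(-44254, 3), Mul(I, Pow(22, Rational(1, 2)))), Rational(1, 2))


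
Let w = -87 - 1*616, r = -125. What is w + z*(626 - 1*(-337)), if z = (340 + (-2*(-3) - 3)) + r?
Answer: 209231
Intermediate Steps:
z = 218 (z = (340 + (-2*(-3) - 3)) - 125 = (340 + (6 - 3)) - 125 = (340 + 3) - 125 = 343 - 125 = 218)
w = -703 (w = -87 - 616 = -703)
w + z*(626 - 1*(-337)) = -703 + 218*(626 - 1*(-337)) = -703 + 218*(626 + 337) = -703 + 218*963 = -703 + 209934 = 209231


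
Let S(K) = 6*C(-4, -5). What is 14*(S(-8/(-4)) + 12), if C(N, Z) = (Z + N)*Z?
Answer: 3948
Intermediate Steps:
C(N, Z) = Z*(N + Z) (C(N, Z) = (N + Z)*Z = Z*(N + Z))
S(K) = 270 (S(K) = 6*(-5*(-4 - 5)) = 6*(-5*(-9)) = 6*45 = 270)
14*(S(-8/(-4)) + 12) = 14*(270 + 12) = 14*282 = 3948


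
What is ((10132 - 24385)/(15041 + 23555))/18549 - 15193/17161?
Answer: -3625724892035/4095285045948 ≈ -0.88534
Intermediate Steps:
((10132 - 24385)/(15041 + 23555))/18549 - 15193/17161 = -14253/38596*(1/18549) - 15193*1/17161 = -14253*1/38596*(1/18549) - 15193/17161 = -14253/38596*1/18549 - 15193/17161 = -4751/238639068 - 15193/17161 = -3625724892035/4095285045948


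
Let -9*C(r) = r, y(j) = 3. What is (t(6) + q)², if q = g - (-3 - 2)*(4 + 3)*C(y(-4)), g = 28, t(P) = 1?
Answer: 2704/9 ≈ 300.44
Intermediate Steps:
C(r) = -r/9
q = 49/3 (q = 28 - (-3 - 2)*(4 + 3)*(-⅑*3) = 28 - (-5*7)*(-1)/3 = 28 - (-35)*(-1)/3 = 28 - 1*35/3 = 28 - 35/3 = 49/3 ≈ 16.333)
(t(6) + q)² = (1 + 49/3)² = (52/3)² = 2704/9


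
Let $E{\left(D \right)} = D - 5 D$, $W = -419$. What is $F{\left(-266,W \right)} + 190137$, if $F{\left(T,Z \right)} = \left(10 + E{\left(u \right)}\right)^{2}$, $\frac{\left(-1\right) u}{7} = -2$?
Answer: $192253$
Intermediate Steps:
$u = 14$ ($u = \left(-7\right) \left(-2\right) = 14$)
$E{\left(D \right)} = - 4 D$
$F{\left(T,Z \right)} = 2116$ ($F{\left(T,Z \right)} = \left(10 - 56\right)^{2} = \left(-46\right)^{2} = 2116$)
$F{\left(-266,W \right)} + 190137 = 2116 + 190137 = 192253$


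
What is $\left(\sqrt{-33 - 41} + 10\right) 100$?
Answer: $1000 + 100 i \sqrt{74} \approx 1000.0 + 860.23 i$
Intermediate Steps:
$\left(\sqrt{-33 - 41} + 10\right) 100 = \left(\sqrt{-74} + 10\right) 100 = \left(i \sqrt{74} + 10\right) 100 = \left(10 + i \sqrt{74}\right) 100 = 1000 + 100 i \sqrt{74}$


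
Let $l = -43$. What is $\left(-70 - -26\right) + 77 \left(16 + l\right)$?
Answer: $-2123$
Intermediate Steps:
$\left(-70 - -26\right) + 77 \left(16 + l\right) = \left(-70 - -26\right) + 77 \left(16 - 43\right) = \left(-70 + 26\right) + 77 \left(-27\right) = -44 - 2079 = -2123$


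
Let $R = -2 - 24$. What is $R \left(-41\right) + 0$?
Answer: $1066$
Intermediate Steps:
$R = -26$ ($R = -2 - 24 = -26$)
$R \left(-41\right) + 0 = \left(-26\right) \left(-41\right) + 0 = 1066 + 0 = 1066$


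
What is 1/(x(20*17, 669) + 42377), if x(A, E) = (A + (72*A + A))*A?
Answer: 1/8596777 ≈ 1.1632e-7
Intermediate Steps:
x(A, E) = 74*A² (x(A, E) = (A + 73*A)*A = (74*A)*A = 74*A²)
1/(x(20*17, 669) + 42377) = 1/(74*(20*17)² + 42377) = 1/(74*340² + 42377) = 1/(74*115600 + 42377) = 1/(8554400 + 42377) = 1/8596777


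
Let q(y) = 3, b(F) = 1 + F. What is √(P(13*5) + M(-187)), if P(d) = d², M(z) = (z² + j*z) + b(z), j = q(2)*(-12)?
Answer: 2*√11435 ≈ 213.87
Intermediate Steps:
j = -36 (j = 3*(-12) = -36)
M(z) = 1 + z² - 35*z (M(z) = (z² - 36*z) + (1 + z) = 1 + z² - 35*z)
√(P(13*5) + M(-187)) = √((13*5)² + (1 + (-187)² - 35*(-187))) = √(65² + (1 + 34969 + 6545)) = √(4225 + 41515) = √45740 = 2*√11435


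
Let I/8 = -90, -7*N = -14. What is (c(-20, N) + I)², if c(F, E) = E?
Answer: 515524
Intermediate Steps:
N = 2 (N = -⅐*(-14) = 2)
I = -720 (I = 8*(-90) = -720)
(c(-20, N) + I)² = (2 - 720)² = (-718)² = 515524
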